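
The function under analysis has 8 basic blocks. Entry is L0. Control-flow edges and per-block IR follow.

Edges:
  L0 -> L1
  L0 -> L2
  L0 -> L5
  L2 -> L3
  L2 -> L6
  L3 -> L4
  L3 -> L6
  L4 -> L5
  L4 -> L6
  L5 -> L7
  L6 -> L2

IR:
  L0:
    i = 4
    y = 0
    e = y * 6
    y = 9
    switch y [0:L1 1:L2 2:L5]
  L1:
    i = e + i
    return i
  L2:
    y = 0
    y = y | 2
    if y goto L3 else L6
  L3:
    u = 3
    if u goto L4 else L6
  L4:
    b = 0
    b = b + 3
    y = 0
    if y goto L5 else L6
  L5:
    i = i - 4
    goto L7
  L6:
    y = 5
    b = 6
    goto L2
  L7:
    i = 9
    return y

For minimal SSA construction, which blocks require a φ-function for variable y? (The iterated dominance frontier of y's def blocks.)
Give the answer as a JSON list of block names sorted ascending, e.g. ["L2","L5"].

idom tree: L1←L0 L2←L0 L3←L2 L4←L3 L5←L0 L6←L2 L7←L5
Dom at joins:
  L2: preds {L0,L6}: {L0} ∩ {L0,L2,L6} = {L0}; idom=L0
  L5: preds {L0,L4}: {L0} ∩ {L0,L2,L3,L4} = {L0}; idom=L0
  L6: preds {L2,L3,L4}: {L0,L2} ∩ {L0,L2,L3} ∩ {L0,L2,L3,L4} = {L0,L2}; idom=L2

DF walk-up:
  join L2 pred L0: · stop@L0
  join L2 pred L6: L6→L2 stop@L0
  join L5 pred L0: · stop@L0
  join L5 pred L4: L4→L3→L2 stop@L0
  join L6 pred L2: · stop@L2
  join L6 pred L3: L3 stop@L2
  join L6 pred L4: L4→L3 stop@L2
  L0: DF=∅
  L1: DF=∅
  L2: DF={L2,L5}
  L3: DF={L5,L6}
  L4: DF={L5,L6}
  L5: DF=∅
  L6: DF={L2}
  L7: DF=∅

φ for y: defs {L0,L2,L4,L6}
  DF⁺ = {L2,L5,L6}

Answer: ["L2", "L5", "L6"]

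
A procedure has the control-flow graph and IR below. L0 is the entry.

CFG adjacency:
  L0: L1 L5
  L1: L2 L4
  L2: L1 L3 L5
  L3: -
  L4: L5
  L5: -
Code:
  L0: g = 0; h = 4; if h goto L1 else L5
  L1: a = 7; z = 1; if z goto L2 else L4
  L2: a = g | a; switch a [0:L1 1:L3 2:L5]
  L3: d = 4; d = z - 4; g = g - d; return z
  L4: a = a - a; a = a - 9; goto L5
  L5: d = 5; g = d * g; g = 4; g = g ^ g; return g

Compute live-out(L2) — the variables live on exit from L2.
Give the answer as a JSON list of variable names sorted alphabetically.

Answer: ["g", "z"]

Analysis:
def/use:
  L0: {g,h} / ∅
  L1: {a,z} / ∅
  L2: {a} / {a,g}
  L3: {d,g} / {g,z}
  L4: {a} / {a}
  L5: {d,g} / {g}

Backward fixpoint:
  L0 li=∅ lo={g}
  L1 li={g} lo={a,g,z}
  L2 li={a,g,z} lo={g,z}
  L3 li={g,z} lo=∅
  L4 li={a,g} lo={g}
  L5 li={g} lo=∅

live-out(L2) = ["g", "z"]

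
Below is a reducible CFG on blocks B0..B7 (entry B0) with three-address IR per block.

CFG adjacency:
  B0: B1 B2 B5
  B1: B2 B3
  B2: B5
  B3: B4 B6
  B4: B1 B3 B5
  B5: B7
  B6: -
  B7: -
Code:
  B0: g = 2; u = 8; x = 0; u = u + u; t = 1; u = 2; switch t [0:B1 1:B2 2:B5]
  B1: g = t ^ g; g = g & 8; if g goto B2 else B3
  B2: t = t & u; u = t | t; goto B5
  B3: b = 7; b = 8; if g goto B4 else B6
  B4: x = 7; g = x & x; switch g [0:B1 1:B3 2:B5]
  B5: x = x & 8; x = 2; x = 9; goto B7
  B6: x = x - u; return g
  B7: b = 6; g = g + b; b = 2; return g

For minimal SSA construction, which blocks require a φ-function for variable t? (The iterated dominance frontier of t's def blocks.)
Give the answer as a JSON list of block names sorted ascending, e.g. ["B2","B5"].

Answer: ["B5"]

Analysis:
idom tree: B1←B0 B2←B0 B3←B1 B4←B3 B5←B0 B6←B3 B7←B5
Dom at joins:
  B1: preds {B0,B4}: {B0} ∩ {B0,B1,B3,B4} = {B0}; idom=B0
  B2: preds {B0,B1}: {B0} ∩ {B0,B1} = {B0}; idom=B0
  B3: preds {B1,B4}: {B0,B1} ∩ {B0,B1,B3,B4} = {B0,B1}; idom=B1
  B5: preds {B0,B2,B4}: {B0} ∩ {B0,B2} ∩ {B0,B1,B3,B4} = {B0}; idom=B0

Frontier:
  join B1 pred B0: · stop@B0
  join B1 pred B4: B4→B3→B1 stop@B0
  join B2 pred B0: · stop@B0
  join B2 pred B1: B1 stop@B0
  join B3 pred B1: · stop@B1
  join B3 pred B4: B4→B3 stop@B1
  join B5 pred B0: · stop@B0
  join B5 pred B2: B2 stop@B0
  join B5 pred B4: B4→B3→B1 stop@B0
  B0: DF=∅
  B1: DF={B1,B2,B5}
  B2: DF={B5}
  B3: DF={B1,B3,B5}
  B4: DF={B1,B3,B5}
  B5: DF=∅
  B6: DF=∅
  B7: DF=∅

φ for t: defs {B0,B2}
  DF⁺ = {B5}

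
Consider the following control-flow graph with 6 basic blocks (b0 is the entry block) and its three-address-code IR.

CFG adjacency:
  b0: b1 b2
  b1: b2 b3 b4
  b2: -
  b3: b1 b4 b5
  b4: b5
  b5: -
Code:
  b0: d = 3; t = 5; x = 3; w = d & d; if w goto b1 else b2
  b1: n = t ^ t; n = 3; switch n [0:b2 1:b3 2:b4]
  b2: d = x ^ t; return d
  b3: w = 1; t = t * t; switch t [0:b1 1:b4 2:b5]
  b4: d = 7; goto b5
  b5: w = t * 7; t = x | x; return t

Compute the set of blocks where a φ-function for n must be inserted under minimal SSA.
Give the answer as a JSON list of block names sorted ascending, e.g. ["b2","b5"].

Answer: ["b1", "b2"]

Analysis:
idom tree: b1←b0 b2←b0 b3←b1 b4←b1 b5←b1
Dom at joins:
  b1: preds {b0,b3}: {b0} ∩ {b0,b1,b3} = {b0}; idom=b0
  b2: preds {b0,b1}: {b0} ∩ {b0,b1} = {b0}; idom=b0
  b4: preds {b1,b3}: {b0,b1} ∩ {b0,b1,b3} = {b0,b1}; idom=b1
  b5: preds {b3,b4}: {b0,b1,b3} ∩ {b0,b1,b4} = {b0,b1}; idom=b1

Frontier:
  join b1 pred b0: · stop@b0
  join b1 pred b3: b3→b1 stop@b0
  join b2 pred b0: · stop@b0
  join b2 pred b1: b1 stop@b0
  join b4 pred b1: · stop@b1
  join b4 pred b3: b3 stop@b1
  join b5 pred b3: b3 stop@b1
  join b5 pred b4: b4 stop@b1
  b0: DF=∅
  b1: DF={b1,b2}
  b2: DF=∅
  b3: DF={b1,b4,b5}
  b4: DF={b5}
  b5: DF=∅

φ for n: defs {b1}
  DF⁺ = {b1,b2}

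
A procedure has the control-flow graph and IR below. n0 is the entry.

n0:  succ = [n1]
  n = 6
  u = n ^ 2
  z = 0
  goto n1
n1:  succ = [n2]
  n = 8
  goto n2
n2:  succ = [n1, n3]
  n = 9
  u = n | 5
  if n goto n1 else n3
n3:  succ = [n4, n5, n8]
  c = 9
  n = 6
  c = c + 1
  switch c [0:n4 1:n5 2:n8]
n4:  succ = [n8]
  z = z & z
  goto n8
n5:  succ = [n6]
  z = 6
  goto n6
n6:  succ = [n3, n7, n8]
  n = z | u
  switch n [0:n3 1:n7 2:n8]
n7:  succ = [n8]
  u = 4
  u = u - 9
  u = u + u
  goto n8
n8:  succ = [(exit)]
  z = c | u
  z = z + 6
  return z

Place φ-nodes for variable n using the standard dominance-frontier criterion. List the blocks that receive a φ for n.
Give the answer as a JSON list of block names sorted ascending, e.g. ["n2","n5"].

Answer: ["n1", "n3", "n8"]

Derivation:
idom tree: n1←n0 n2←n1 n3←n2 n4←n3 n5←n3 n6←n5 n7←n6 n8←n3
Join-block Dom:
  n1: preds {n0,n2}: {n0} ∩ {n0,n1,n2} = {n0}; idom=n0
  n3: preds {n2,n6}: {n0,n1,n2} ∩ {n0,n1,n2,n3,n5,n6} = {n0,n1,n2}; idom=n2
  n8: preds {n3,n4,n6,n7}: {n0,n1,n2,n3} ∩ {n0,n1,n2,n3,n4} ∩ {n0,n1,n2,n3,n5,n6} ∩ {n0,n1,n2,n3,n5,n6,n7} = {n0,n1,n2,n3}; idom=n3

DF derivation:
  n1←n0: walk · to n0
  n1←n2: walk n2→n1 to n0
  n3←n2: walk · to n2
  n3←n6: walk n6→n5→n3 to n2
  n8←n3: walk · to n3
  n8←n4: walk n4 to n3
  n8←n6: walk n6→n5 to n3
  n8←n7: walk n7→n6→n5 to n3
  DF(n0)=∅
  DF(n1)={n1}
  DF(n2)={n1}
  DF(n3)={n3}
  DF(n4)={n8}
  DF(n5)={n3,n8}
  DF(n6)={n3,n8}
  DF(n7)={n8}
  DF(n8)=∅

φ for n: defs {n0,n1,n2,n3,n6}
  DF⁺ = {n1,n3,n8}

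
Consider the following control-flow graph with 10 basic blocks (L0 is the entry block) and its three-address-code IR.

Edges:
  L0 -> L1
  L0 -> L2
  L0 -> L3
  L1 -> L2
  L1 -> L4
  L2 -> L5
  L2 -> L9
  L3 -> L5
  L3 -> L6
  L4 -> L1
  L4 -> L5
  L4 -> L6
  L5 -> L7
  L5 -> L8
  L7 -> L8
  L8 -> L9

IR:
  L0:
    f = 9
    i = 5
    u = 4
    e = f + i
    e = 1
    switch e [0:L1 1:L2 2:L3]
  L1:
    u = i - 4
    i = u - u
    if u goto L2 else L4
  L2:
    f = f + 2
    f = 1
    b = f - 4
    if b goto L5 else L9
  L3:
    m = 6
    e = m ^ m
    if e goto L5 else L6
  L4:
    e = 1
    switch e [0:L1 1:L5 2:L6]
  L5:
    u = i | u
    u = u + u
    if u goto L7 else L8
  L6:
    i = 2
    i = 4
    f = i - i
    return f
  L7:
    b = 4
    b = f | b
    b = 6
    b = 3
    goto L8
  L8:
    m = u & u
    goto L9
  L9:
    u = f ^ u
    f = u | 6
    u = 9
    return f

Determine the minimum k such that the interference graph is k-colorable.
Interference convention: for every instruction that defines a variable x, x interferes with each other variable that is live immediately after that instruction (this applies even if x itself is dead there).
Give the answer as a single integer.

def/use:
  L0: {e,f,i,u} / ∅
  L1: {i,u} / {i}
  L2: {b,f} / {f}
  L3: {e,m} / ∅
  L4: {e} / ∅
  L5: {u} / {i,u}
  L6: {f,i} / ∅
  L7: {b} / {f}
  L8: {m} / {u}
  L9: {f,u} / {f,u}

Live sets:
  live L0: ∅→{f,i,u}
  live L1: {f,i}→{f,i,u}
  live L2: {f,i,u}→{f,i,u}
  live L3: {f,i,u}→{f,i,u}
  live L4: {f,i,u}→{f,i,u}
  live L5: {f,i,u}→{f,u}
  live L6: ∅→∅
  live L7: {f,u}→{f,u}
  live L8: {f,u}→{f,u}
  live L9: {f,u}→∅

Interfere edges:
  b: {f,i,u}
  e: {f,i,u}
  f: {b,e,i,m,u}
  i: {b,e,f,m,u}
  m: {f,i,u}
  u: {b,e,f,i,m}

Colouring:
  {b,f,i,u} pairwise interfere (4-clique) ⇒ χ ≥ 4
  assign b→r3 e→r3 f→r0 i→r1 m→r3 u→r2 — no edge inside a register ⇒ χ ≤ 4
  χ = 4

Answer: 4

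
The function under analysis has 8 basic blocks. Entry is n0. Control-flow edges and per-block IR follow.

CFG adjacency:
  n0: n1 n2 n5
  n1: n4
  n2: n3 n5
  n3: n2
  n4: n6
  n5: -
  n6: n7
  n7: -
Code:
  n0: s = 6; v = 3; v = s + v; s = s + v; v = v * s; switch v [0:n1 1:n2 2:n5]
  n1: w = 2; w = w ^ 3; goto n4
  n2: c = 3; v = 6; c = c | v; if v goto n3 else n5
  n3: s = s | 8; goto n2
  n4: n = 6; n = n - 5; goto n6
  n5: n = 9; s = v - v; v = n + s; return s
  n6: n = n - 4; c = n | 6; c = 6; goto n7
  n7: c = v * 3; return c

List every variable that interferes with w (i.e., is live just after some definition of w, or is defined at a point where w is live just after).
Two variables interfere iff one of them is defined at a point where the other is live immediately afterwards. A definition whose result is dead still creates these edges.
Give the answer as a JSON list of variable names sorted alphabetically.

Answer: ["v"]

Working:
def/use:
  n0 def {s,v} use ∅
  n1 def {w} use ∅
  n2 def {c,v} use ∅
  n3 def {s} use {s}
  n4 def {n} use ∅
  n5 def {n,s,v} use {v}
  n6 def {c,n} use {n}
  n7 def {c} use {v}

Backward fixpoint:
  n0 li=∅ lo={s,v}
  n1 li={v} lo={v}
  n2 li={s} lo={s,v}
  n3 li={s} lo={s}
  n4 li={v} lo={n,v}
  n5 li={v} lo=∅
  n6 li={n,v} lo={v}
  n7 li={v} lo=∅

Conflict graph:
  c↔{s,v}
  n↔{s,v}
  s↔{c,n,v}
  v↔{c,n,s,w}
  w↔{v}

N(w) = ["v"]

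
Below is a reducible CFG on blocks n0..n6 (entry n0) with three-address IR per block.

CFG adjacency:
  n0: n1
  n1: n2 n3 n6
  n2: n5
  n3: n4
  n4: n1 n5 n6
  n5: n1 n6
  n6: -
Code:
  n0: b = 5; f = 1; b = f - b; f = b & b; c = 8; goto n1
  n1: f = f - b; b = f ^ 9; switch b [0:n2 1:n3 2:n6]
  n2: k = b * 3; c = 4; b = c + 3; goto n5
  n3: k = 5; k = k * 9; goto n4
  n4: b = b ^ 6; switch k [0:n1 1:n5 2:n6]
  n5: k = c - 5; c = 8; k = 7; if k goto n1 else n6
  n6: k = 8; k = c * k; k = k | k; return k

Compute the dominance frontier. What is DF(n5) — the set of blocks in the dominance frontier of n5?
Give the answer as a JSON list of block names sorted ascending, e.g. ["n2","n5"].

idom tree: n1←n0 n2←n1 n3←n1 n4←n3 n5←n1 n6←n1
Dom∩ at merges:
  n1: preds {n0,n4,n5}: {n0} ∩ {n0,n1,n3,n4} ∩ {n0,n1,n5} = {n0}; idom=n0
  n5: preds {n2,n4}: {n0,n1,n2} ∩ {n0,n1,n3,n4} = {n0,n1}; idom=n1
  n6: preds {n1,n4,n5}: {n0,n1} ∩ {n0,n1,n3,n4} ∩ {n0,n1,n5} = {n0,n1}; idom=n1

DF walk-up:
  join n1 pred n0: · stop@n0
  join n1 pred n4: n4→n3→n1 stop@n0
  join n1 pred n5: n5→n1 stop@n0
  join n5 pred n2: n2 stop@n1
  join n5 pred n4: n4→n3 stop@n1
  join n6 pred n1: · stop@n1
  join n6 pred n4: n4→n3 stop@n1
  join n6 pred n5: n5 stop@n1
  n0: DF=∅
  n1: DF={n1}
  n2: DF={n5}
  n3: DF={n1,n5,n6}
  n4: DF={n1,n5,n6}
  n5: DF={n1,n6}
  n6: DF=∅

DF(n5) = ["n1", "n6"]

Answer: ["n1", "n6"]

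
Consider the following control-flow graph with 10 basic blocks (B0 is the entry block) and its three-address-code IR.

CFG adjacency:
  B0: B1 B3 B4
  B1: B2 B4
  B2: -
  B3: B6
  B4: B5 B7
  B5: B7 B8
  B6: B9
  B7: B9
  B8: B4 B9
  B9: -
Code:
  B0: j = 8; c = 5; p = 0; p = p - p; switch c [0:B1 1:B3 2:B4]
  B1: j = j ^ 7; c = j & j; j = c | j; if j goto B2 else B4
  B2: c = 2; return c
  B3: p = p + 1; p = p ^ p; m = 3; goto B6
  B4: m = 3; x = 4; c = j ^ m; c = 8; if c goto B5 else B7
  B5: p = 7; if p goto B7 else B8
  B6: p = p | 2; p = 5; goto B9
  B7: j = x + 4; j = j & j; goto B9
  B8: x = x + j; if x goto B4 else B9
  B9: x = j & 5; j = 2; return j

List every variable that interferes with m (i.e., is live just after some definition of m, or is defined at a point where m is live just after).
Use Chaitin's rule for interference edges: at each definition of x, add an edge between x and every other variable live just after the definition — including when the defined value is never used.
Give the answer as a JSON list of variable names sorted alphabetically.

Block summaries:
  B0: {c,j,p} / ∅
  B1: {c,j} / {j}
  B2: {c} / ∅
  B3: {m,p} / {p}
  B4: {c,m,x} / {j}
  B5: {p} / ∅
  B6: {p} / {p}
  B7: {j} / {x}
  B8: {x} / {j,x}
  B9: {j,x} / {j}

Live sets:
  B0: in=∅ out={j,p}
  B1: in={j} out={j}
  B2: in=∅ out=∅
  B3: in={j,p} out={j,p}
  B4: in={j} out={j,x}
  B5: in={j,x} out={j,x}
  B6: in={j,p} out={j}
  B7: in={x} out={j}
  B8: in={j,x} out={j}
  B9: in={j} out=∅

Interfere edges:
  c↔{j,p,x}
  j↔{c,m,p,x}
  m↔{j,p,x}
  p↔{c,j,m,x}
  x↔{c,j,m,p}

N(m) = ["j", "p", "x"]

Answer: ["j", "p", "x"]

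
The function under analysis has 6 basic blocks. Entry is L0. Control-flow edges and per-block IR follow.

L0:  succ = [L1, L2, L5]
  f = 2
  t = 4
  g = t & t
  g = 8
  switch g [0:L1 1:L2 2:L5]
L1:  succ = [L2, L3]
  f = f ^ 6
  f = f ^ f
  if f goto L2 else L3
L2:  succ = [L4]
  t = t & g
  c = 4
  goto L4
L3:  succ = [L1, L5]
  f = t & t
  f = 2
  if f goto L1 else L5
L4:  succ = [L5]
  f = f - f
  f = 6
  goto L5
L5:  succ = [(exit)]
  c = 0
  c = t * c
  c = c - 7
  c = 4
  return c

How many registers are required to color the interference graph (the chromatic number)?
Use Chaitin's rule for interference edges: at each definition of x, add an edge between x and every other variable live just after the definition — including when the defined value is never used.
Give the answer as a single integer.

Block summaries:
  L0 def {f,g,t} use ∅
  L1 def {f} use {f}
  L2 def {c,t} use {g,t}
  L3 def {f} use {t}
  L4 def {f} use {f}
  L5 def {c} use {t}

Liveness:
  L0 li=∅ lo={f,g,t}
  L1 li={f,g,t} lo={f,g,t}
  L2 li={f,g,t} lo={f,t}
  L3 li={g,t} lo={f,g,t}
  L4 li={f,t} lo={t}
  L5 li={t} lo=∅

Interference:
  c — {f,t}
  f — {c,g,t}
  g — {f,t}
  t — {c,f,g}

Colouring:
  lower bound: {c,f,t} mutually conflict ⇒ χ ≥ 3
  3-colouring: R0={f}  R1={t}  R2={c,g}
  χ = 3

Answer: 3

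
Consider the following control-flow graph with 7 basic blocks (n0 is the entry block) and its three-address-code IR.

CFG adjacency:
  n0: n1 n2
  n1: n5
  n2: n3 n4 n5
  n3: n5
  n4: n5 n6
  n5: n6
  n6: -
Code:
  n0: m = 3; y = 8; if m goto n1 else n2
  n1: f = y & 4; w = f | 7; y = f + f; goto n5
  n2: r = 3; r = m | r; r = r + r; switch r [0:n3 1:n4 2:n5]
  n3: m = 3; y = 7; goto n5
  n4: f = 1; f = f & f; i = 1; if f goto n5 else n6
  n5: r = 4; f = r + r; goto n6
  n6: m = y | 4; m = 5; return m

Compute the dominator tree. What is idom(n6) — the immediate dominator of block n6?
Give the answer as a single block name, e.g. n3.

idom tree: n1←n0 n2←n0 n3←n2 n4←n2 n5←n0 n6←n0
Dom∩ at merges:
  n5: preds {n1,n2,n3,n4}: {n0,n1} ∩ {n0,n2} ∩ {n0,n2,n3} ∩ {n0,n2,n4} = {n0}; idom=n0
  n6: preds {n4,n5}: {n0,n2,n4} ∩ {n0,n5} = {n0}; idom=n0

idom(n6) = n0

Answer: n0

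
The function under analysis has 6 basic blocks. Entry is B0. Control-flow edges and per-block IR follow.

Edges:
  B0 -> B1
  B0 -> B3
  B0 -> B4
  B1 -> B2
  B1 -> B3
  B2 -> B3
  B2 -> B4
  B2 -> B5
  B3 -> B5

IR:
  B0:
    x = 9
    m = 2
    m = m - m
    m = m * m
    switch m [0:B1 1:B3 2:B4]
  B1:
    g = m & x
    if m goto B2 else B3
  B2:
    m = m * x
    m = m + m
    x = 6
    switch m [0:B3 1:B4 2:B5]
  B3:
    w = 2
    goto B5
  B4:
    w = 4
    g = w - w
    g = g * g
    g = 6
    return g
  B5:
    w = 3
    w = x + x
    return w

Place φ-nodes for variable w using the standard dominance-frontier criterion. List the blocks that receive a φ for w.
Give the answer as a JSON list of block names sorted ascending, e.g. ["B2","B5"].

idom tree: B1←B0 B2←B1 B3←B0 B4←B0 B5←B0
Join-block Dom:
  B3: preds {B0,B1,B2}: {B0} ∩ {B0,B1} ∩ {B0,B1,B2} = {B0}; idom=B0
  B4: preds {B0,B2}: {B0} ∩ {B0,B1,B2} = {B0}; idom=B0
  B5: preds {B2,B3}: {B0,B1,B2} ∩ {B0,B3} = {B0}; idom=B0

DF derivation:
  join B3 pred B0: · stop@B0
  join B3 pred B1: B1 stop@B0
  join B3 pred B2: B2→B1 stop@B0
  join B4 pred B0: · stop@B0
  join B4 pred B2: B2→B1 stop@B0
  join B5 pred B2: B2→B1 stop@B0
  join B5 pred B3: B3 stop@B0
  B0: DF=∅
  B1: DF={B3,B4,B5}
  B2: DF={B3,B4,B5}
  B3: DF={B5}
  B4: DF=∅
  B5: DF=∅

φ for w: defs {B3,B4,B5}
  DF⁺ = {B5}

Answer: ["B5"]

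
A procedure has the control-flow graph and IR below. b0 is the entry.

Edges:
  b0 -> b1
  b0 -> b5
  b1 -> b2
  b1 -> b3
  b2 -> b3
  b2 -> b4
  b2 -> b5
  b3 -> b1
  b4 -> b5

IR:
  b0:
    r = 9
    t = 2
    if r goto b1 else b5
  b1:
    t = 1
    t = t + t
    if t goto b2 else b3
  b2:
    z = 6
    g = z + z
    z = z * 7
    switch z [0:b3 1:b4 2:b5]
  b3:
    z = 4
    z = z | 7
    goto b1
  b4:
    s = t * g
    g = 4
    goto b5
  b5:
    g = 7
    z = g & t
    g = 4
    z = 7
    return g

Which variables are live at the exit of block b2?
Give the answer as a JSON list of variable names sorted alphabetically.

Answer: ["g", "t"]

Derivation:
def/use:
  b0 def {r,t} use ∅
  b1 def {t} use ∅
  b2 def {g,z} use ∅
  b3 def {z} use ∅
  b4 def {g,s} use {g,t}
  b5 def {g,z} use {t}

Liveness:
  b0 li=∅ lo={t}
  b1 li=∅ lo={t}
  b2 li={t} lo={g,t}
  b3 li=∅ lo=∅
  b4 li={g,t} lo={t}
  b5 li={t} lo=∅

live-out(b2) = ["g", "t"]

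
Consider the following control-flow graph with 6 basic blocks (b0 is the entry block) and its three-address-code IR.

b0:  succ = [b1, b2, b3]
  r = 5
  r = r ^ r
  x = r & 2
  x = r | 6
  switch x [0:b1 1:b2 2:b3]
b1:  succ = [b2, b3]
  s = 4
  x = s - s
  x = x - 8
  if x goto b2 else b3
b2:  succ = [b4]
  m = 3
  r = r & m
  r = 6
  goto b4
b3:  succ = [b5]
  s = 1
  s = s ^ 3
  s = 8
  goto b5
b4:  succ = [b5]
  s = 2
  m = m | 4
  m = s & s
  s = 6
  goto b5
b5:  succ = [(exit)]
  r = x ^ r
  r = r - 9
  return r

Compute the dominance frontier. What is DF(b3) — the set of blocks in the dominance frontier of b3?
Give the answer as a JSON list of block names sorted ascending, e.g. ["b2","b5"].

Answer: ["b5"]

Working:
idom tree: b1←b0 b2←b0 b3←b0 b4←b2 b5←b0
Dom∩ at merges:
  b2: preds {b0,b1}: {b0} ∩ {b0,b1} = {b0}; idom=b0
  b3: preds {b0,b1}: {b0} ∩ {b0,b1} = {b0}; idom=b0
  b5: preds {b3,b4}: {b0,b3} ∩ {b0,b2,b4} = {b0}; idom=b0

DF walk-up:
  join b2 pred b0: · stop@b0
  join b2 pred b1: b1 stop@b0
  join b3 pred b0: · stop@b0
  join b3 pred b1: b1 stop@b0
  join b5 pred b3: b3 stop@b0
  join b5 pred b4: b4→b2 stop@b0
  b0 → ∅
  b1 → {b2,b3}
  b2 → {b5}
  b3 → {b5}
  b4 → {b5}
  b5 → ∅

DF(b3) = ["b5"]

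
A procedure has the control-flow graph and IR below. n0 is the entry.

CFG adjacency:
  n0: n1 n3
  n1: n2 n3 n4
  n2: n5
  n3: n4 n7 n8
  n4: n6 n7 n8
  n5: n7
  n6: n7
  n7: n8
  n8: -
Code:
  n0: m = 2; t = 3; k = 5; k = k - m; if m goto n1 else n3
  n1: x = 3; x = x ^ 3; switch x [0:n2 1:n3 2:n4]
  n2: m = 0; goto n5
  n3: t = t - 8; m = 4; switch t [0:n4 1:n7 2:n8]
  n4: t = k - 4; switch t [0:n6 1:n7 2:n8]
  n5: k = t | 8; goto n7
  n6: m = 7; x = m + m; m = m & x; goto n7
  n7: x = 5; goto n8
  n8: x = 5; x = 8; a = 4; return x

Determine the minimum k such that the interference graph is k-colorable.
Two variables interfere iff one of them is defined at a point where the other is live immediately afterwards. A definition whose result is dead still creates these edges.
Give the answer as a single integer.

Block summaries:
  n0: {k,m,t} / ∅
  n1: {x} / ∅
  n2: {m} / ∅
  n3: {m,t} / {t}
  n4: {t} / {k}
  n5: {k} / {t}
  n6: {m,x} / ∅
  n7: {x} / ∅
  n8: {a,x} / ∅

Live sets:
  n0: in=∅ out={k,t}
  n1: in={k,t} out={k,t}
  n2: in={t} out={t}
  n3: in={k,t} out={k}
  n4: in={k} out=∅
  n5: in={t} out=∅
  n6: in=∅ out=∅
  n7: in=∅ out=∅
  n8: in=∅ out=∅

Conflict graph:
  a — {x}
  k — {m,t,x}
  m — {k,t,x}
  t — {k,m,x}
  x — {a,k,m,t}

Registers:
  lower bound: {k,m,t,x} mutually conflict ⇒ χ ≥ 4
  4-colouring: c0={x}  c1={a,k}  c2={m}  c3={t}
  χ = 4

Answer: 4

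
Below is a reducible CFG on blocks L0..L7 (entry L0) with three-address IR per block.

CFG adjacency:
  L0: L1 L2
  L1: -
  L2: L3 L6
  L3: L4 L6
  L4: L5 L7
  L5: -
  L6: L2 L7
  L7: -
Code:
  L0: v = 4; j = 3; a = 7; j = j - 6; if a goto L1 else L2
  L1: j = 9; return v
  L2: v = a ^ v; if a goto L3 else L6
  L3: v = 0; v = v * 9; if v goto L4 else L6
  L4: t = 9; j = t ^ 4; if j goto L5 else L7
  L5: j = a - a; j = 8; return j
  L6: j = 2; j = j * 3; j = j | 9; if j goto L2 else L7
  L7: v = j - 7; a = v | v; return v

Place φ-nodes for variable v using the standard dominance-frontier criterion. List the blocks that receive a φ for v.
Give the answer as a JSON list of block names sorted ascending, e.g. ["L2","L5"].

idom tree: L1←L0 L2←L0 L3←L2 L4←L3 L5←L4 L6←L2 L7←L2
Dom at joins:
  L2: preds {L0,L6}: {L0} ∩ {L0,L2,L6} = {L0}; idom=L0
  L6: preds {L2,L3}: {L0,L2} ∩ {L0,L2,L3} = {L0,L2}; idom=L2
  L7: preds {L4,L6}: {L0,L2,L3,L4} ∩ {L0,L2,L6} = {L0,L2}; idom=L2

Frontier:
  join L2 pred L0: · stop@L0
  join L2 pred L6: L6→L2 stop@L0
  join L6 pred L2: · stop@L2
  join L6 pred L3: L3 stop@L2
  join L7 pred L4: L4→L3 stop@L2
  join L7 pred L6: L6 stop@L2
  L0: DF=∅
  L1: DF=∅
  L2: DF={L2}
  L3: DF={L6,L7}
  L4: DF={L7}
  L5: DF=∅
  L6: DF={L2,L7}
  L7: DF=∅

φ for v: defs {L0,L2,L3,L7}
  DF⁺ = {L2,L6,L7}

Answer: ["L2", "L6", "L7"]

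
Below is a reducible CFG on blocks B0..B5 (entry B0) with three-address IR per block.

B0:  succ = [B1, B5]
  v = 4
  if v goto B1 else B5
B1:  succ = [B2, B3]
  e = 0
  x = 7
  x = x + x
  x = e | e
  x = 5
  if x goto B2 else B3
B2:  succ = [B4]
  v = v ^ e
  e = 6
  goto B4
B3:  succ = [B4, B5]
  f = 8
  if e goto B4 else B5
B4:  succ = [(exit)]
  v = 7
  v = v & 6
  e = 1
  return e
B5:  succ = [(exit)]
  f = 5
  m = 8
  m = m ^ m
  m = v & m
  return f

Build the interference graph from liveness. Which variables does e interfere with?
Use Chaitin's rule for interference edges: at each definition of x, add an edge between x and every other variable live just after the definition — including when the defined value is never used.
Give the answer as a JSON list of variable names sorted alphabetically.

def/use:
  B0 def {v} use ∅
  B1 def {e,x} use ∅
  B2 def {e,v} use {e,v}
  B3 def {f} use {e}
  B4 def {e,v} use ∅
  B5 def {f,m} use {v}

Live sets:
  live B0: ∅→{v}
  live B1: {v}→{e,v}
  live B2: {e,v}→∅
  live B3: {e,v}→{v}
  live B4: ∅→∅
  live B5: {v}→∅

Interference:
  e — {f,v,x}
  f — {e,m,v}
  m — {f,v}
  v — {e,f,m,x}
  x — {e,v}

N(e) = ["f", "v", "x"]

Answer: ["f", "v", "x"]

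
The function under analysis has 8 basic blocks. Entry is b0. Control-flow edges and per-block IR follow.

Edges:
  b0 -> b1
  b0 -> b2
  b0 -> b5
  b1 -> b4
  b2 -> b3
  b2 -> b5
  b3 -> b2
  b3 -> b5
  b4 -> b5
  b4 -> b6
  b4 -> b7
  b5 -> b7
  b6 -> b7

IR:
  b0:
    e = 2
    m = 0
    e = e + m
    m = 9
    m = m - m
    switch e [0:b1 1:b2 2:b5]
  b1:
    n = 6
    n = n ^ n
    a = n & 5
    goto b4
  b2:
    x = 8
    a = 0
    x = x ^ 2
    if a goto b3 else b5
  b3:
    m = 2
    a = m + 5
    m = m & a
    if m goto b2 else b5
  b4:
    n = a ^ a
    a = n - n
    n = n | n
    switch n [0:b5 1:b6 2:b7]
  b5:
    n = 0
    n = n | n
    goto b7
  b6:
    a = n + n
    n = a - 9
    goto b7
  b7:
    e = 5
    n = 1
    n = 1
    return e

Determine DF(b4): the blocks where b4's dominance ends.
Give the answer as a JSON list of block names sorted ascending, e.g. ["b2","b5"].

idom tree: b1←b0 b2←b0 b3←b2 b4←b1 b5←b0 b6←b4 b7←b0
Dom at joins:
  b2: preds {b0,b3}: {b0} ∩ {b0,b2,b3} = {b0}; idom=b0
  b5: preds {b0,b2,b3,b4}: {b0} ∩ {b0,b2} ∩ {b0,b2,b3} ∩ {b0,b1,b4} = {b0}; idom=b0
  b7: preds {b4,b5,b6}: {b0,b1,b4} ∩ {b0,b5} ∩ {b0,b1,b4,b6} = {b0}; idom=b0

DF derivation:
  join b2 pred b0: · stop@b0
  join b2 pred b3: b3→b2 stop@b0
  join b5 pred b0: · stop@b0
  join b5 pred b2: b2 stop@b0
  join b5 pred b3: b3→b2 stop@b0
  join b5 pred b4: b4→b1 stop@b0
  join b7 pred b4: b4→b1 stop@b0
  join b7 pred b5: b5 stop@b0
  join b7 pred b6: b6→b4→b1 stop@b0
  b0 → ∅
  b1 → {b5,b7}
  b2 → {b2,b5}
  b3 → {b2,b5}
  b4 → {b5,b7}
  b5 → {b7}
  b6 → {b7}
  b7 → ∅

DF(b4) = ["b5", "b7"]

Answer: ["b5", "b7"]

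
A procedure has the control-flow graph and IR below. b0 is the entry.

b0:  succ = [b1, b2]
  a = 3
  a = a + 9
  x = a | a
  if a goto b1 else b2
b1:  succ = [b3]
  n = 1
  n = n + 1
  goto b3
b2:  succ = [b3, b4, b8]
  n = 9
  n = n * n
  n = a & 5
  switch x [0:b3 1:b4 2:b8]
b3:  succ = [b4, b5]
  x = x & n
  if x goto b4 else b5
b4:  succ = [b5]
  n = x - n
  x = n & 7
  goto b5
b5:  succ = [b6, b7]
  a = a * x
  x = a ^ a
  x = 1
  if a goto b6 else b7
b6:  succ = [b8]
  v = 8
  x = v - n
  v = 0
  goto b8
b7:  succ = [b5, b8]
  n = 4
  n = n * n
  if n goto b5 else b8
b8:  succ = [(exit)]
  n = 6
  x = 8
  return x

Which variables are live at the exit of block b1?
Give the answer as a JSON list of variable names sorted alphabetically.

Per-block:
  b0: {a,x} / ∅
  b1: {n} / ∅
  b2: {n} / {a,x}
  b3: {x} / {n,x}
  b4: {n,x} / {n,x}
  b5: {a,x} / {a,x}
  b6: {v,x} / {n}
  b7: {n} / ∅
  b8: {n,x} / ∅

Backward fixpoint:
  live b0: ∅→{a,x}
  live b1: {a,x}→{a,n,x}
  live b2: {a,x}→{a,n,x}
  live b3: {a,n,x}→{a,n,x}
  live b4: {a,n,x}→{a,n,x}
  live b5: {a,n,x}→{a,n,x}
  live b6: {n}→∅
  live b7: {a,x}→{a,n,x}
  live b8: ∅→∅

live-out(b1) = ["a", "n", "x"]

Answer: ["a", "n", "x"]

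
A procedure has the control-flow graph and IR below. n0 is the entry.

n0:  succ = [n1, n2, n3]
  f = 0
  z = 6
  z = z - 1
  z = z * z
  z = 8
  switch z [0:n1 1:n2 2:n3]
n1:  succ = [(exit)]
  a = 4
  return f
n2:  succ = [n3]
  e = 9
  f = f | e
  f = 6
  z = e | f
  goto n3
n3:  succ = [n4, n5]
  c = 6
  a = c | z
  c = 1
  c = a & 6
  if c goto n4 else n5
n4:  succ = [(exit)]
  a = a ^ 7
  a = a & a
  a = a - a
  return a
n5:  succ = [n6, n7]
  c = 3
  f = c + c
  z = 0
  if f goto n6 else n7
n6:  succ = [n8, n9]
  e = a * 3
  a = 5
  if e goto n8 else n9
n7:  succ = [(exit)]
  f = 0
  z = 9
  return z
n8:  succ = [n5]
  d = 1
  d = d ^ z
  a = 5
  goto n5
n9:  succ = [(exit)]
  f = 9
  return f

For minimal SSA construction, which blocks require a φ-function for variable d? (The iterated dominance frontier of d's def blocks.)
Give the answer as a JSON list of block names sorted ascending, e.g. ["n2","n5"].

Answer: ["n5"]

Derivation:
idom tree: n1←n0 n2←n0 n3←n0 n4←n3 n5←n3 n6←n5 n7←n5 n8←n6 n9←n6
Dom at joins:
  n3: preds {n0,n2}: {n0} ∩ {n0,n2} = {n0}; idom=n0
  n5: preds {n3,n8}: {n0,n3} ∩ {n0,n3,n5,n6,n8} = {n0,n3}; idom=n3

Frontier:
  n3←n0: walk · to n0
  n3←n2: walk n2 to n0
  n5←n3: walk · to n3
  n5←n8: walk n8→n6→n5 to n3
  DF(n0)=∅
  DF(n1)=∅
  DF(n2)={n3}
  DF(n3)=∅
  DF(n4)=∅
  DF(n5)={n5}
  DF(n6)={n5}
  DF(n7)=∅
  DF(n8)={n5}
  DF(n9)=∅

φ for d: defs {n8}
  DF⁺ = {n5}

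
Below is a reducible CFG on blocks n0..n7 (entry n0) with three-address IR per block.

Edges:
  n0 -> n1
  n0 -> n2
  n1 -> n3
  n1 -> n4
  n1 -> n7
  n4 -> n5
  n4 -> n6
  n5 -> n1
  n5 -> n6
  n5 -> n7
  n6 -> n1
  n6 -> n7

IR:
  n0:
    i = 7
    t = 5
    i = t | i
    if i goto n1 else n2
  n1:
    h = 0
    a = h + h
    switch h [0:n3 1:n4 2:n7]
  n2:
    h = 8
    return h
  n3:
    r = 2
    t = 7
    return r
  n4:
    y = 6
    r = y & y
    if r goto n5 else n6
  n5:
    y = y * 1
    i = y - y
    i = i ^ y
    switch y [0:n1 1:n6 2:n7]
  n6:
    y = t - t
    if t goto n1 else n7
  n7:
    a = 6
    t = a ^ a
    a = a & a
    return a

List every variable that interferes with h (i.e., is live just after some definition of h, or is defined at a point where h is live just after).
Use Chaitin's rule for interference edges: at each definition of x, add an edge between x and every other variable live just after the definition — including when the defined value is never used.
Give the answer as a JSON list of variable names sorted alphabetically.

def/use:
  n0: {i,t} / ∅
  n1: {a,h} / ∅
  n2: {h} / ∅
  n3: {r,t} / ∅
  n4: {r,y} / ∅
  n5: {i,y} / {y}
  n6: {y} / {t}
  n7: {a,t} / ∅

Live sets:
  n0 li=∅ lo={t}
  n1 li={t} lo={t}
  n2 li=∅ lo=∅
  n3 li=∅ lo=∅
  n4 li={t} lo={t,y}
  n5 li={t,y} lo={t}
  n6 li={t} lo={t}
  n7 li=∅ lo=∅

Interfere edges:
  a — {h,t}
  h — {a,t}
  i — {t,y}
  r — {t,y}
  t — {a,h,i,r,y}
  y — {i,r,t}

N(h) = ["a", "t"]

Answer: ["a", "t"]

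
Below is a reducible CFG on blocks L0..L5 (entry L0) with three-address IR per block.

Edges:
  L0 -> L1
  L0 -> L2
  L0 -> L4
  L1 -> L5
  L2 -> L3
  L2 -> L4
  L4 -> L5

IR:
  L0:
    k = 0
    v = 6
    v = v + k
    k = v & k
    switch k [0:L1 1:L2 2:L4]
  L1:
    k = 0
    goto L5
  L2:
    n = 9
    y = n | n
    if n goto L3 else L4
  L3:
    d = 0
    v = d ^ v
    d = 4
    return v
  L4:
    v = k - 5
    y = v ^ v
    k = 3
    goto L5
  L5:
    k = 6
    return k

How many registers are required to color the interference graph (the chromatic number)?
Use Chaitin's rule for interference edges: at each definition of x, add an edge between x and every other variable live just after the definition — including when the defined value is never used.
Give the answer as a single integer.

Per-block:
  L0: {k,v} / ∅
  L1: {k} / ∅
  L2: {n,y} / ∅
  L3: {d,v} / {v}
  L4: {k,v,y} / {k}
  L5: {k} / ∅

Backward fixpoint:
  L0: in=∅ out={k,v}
  L1: in=∅ out=∅
  L2: in={k,v} out={k,v}
  L3: in={v} out=∅
  L4: in={k} out=∅
  L5: in=∅ out=∅

Conflict graph:
  d — {v}
  k — {n,v,y}
  n — {k,v,y}
  v — {d,k,n,y}
  y — {k,n,v}

Registers:
  lower bound: {k,n,v,y} mutually conflict ⇒ χ ≥ 4
  assign d→c1 k→c1 n→c2 v→c0 y→c3 — no edge inside a register ⇒ χ ≤ 4
  χ = 4

Answer: 4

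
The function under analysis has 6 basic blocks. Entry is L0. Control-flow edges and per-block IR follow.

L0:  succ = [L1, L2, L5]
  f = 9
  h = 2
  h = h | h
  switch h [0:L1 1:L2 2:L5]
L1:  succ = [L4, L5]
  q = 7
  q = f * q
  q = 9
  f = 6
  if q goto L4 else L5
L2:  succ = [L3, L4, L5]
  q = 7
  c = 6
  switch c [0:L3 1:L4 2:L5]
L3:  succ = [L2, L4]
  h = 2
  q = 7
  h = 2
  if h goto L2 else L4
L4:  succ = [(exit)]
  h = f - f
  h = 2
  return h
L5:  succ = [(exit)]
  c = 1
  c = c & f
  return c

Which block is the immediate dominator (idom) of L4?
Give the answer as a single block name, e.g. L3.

Answer: L0

Derivation:
idom tree: L1←L0 L2←L0 L3←L2 L4←L0 L5←L0
Dom at joins:
  L2: preds {L0,L3}: {L0} ∩ {L0,L2,L3} = {L0}; idom=L0
  L4: preds {L1,L2,L3}: {L0,L1} ∩ {L0,L2} ∩ {L0,L2,L3} = {L0}; idom=L0
  L5: preds {L0,L1,L2}: {L0} ∩ {L0,L1} ∩ {L0,L2} = {L0}; idom=L0

idom(L4) = L0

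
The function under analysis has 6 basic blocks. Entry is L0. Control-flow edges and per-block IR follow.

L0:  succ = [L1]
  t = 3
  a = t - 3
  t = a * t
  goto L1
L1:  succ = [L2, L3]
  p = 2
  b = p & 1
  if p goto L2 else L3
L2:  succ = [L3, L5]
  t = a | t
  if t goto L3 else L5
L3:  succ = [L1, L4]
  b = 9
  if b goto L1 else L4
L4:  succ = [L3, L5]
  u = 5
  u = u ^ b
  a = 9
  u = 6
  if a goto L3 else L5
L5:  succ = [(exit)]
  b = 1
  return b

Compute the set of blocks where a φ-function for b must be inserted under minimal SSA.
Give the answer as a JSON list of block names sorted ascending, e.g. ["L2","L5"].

Answer: ["L1", "L3", "L5"]

Working:
idom tree: L1←L0 L2←L1 L3←L1 L4←L3 L5←L1
Dom∩ at merges:
  L1: preds {L0,L3}: {L0} ∩ {L0,L1,L3} = {L0}; idom=L0
  L3: preds {L1,L2,L4}: {L0,L1} ∩ {L0,L1,L2} ∩ {L0,L1,L3,L4} = {L0,L1}; idom=L1
  L5: preds {L2,L4}: {L0,L1,L2} ∩ {L0,L1,L3,L4} = {L0,L1}; idom=L1

Frontier:
  L1←L0: walk · to L0
  L1←L3: walk L3→L1 to L0
  L3←L1: walk · to L1
  L3←L2: walk L2 to L1
  L3←L4: walk L4→L3 to L1
  L5←L2: walk L2 to L1
  L5←L4: walk L4→L3 to L1
  L0 → ∅
  L1 → {L1}
  L2 → {L3,L5}
  L3 → {L1,L3,L5}
  L4 → {L3,L5}
  L5 → ∅

φ for b: defs {L1,L3,L5}
  DF⁺ = {L1,L3,L5}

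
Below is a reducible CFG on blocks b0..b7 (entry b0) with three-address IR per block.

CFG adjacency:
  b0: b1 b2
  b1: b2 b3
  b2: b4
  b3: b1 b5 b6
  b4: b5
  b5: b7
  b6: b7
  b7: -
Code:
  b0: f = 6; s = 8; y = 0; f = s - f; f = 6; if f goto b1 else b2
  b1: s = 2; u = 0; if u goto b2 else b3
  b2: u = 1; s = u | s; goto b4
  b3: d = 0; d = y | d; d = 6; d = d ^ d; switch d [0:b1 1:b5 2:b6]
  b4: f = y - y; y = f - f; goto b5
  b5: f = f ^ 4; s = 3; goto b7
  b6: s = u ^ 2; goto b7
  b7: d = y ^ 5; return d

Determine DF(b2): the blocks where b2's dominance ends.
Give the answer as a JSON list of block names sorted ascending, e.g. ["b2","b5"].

Answer: ["b5"]

Working:
idom tree: b1←b0 b2←b0 b3←b1 b4←b2 b5←b0 b6←b3 b7←b0
Dom at joins:
  b1: preds {b0,b3}: {b0} ∩ {b0,b1,b3} = {b0}; idom=b0
  b2: preds {b0,b1}: {b0} ∩ {b0,b1} = {b0}; idom=b0
  b5: preds {b3,b4}: {b0,b1,b3} ∩ {b0,b2,b4} = {b0}; idom=b0
  b7: preds {b5,b6}: {b0,b5} ∩ {b0,b1,b3,b6} = {b0}; idom=b0

DF derivation:
  join b1 pred b0: · stop@b0
  join b1 pred b3: b3→b1 stop@b0
  join b2 pred b0: · stop@b0
  join b2 pred b1: b1 stop@b0
  join b5 pred b3: b3→b1 stop@b0
  join b5 pred b4: b4→b2 stop@b0
  join b7 pred b5: b5 stop@b0
  join b7 pred b6: b6→b3→b1 stop@b0
  b0 → ∅
  b1 → {b1,b2,b5,b7}
  b2 → {b5}
  b3 → {b1,b5,b7}
  b4 → {b5}
  b5 → {b7}
  b6 → {b7}
  b7 → ∅

DF(b2) = ["b5"]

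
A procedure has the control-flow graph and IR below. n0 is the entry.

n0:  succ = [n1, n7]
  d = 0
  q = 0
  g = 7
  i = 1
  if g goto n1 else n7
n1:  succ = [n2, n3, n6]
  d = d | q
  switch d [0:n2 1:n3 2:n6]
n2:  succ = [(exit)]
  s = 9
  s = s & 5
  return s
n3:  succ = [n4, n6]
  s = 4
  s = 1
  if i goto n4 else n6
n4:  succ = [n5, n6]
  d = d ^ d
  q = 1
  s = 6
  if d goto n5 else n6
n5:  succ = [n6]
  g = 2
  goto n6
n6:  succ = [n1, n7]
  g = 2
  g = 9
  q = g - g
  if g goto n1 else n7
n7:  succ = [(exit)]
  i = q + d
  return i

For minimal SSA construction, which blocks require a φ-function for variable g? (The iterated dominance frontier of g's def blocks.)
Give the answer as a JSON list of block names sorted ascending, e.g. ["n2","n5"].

Answer: ["n1", "n6", "n7"]

Derivation:
idom tree: n1←n0 n2←n1 n3←n1 n4←n3 n5←n4 n6←n1 n7←n0
Dom at joins:
  n1: preds {n0,n6}: {n0} ∩ {n0,n1,n6} = {n0}; idom=n0
  n6: preds {n1,n3,n4,n5}: {n0,n1} ∩ {n0,n1,n3} ∩ {n0,n1,n3,n4} ∩ {n0,n1,n3,n4,n5} = {n0,n1}; idom=n1
  n7: preds {n0,n6}: {n0} ∩ {n0,n1,n6} = {n0}; idom=n0

DF derivation:
  join n1 pred n0: · stop@n0
  join n1 pred n6: n6→n1 stop@n0
  join n6 pred n1: · stop@n1
  join n6 pred n3: n3 stop@n1
  join n6 pred n4: n4→n3 stop@n1
  join n6 pred n5: n5→n4→n3 stop@n1
  join n7 pred n0: · stop@n0
  join n7 pred n6: n6→n1 stop@n0
  DF(n0)=∅
  DF(n1)={n1,n7}
  DF(n2)=∅
  DF(n3)={n6}
  DF(n4)={n6}
  DF(n5)={n6}
  DF(n6)={n1,n7}
  DF(n7)=∅

φ for g: defs {n0,n5,n6}
  DF⁺ = {n1,n6,n7}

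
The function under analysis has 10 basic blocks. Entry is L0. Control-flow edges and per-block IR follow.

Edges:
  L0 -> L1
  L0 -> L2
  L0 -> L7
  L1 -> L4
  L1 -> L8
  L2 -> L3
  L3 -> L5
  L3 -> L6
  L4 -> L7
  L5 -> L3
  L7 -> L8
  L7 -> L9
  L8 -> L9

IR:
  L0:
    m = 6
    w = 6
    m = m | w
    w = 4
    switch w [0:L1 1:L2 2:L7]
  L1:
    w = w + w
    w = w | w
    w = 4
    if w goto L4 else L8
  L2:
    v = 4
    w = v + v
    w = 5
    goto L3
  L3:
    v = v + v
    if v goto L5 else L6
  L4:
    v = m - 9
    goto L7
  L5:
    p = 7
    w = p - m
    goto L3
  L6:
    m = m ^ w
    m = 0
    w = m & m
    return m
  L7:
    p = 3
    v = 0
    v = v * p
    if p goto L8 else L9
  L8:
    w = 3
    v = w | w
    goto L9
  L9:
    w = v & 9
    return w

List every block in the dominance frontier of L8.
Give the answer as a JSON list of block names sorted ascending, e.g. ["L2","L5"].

Answer: ["L9"]

Derivation:
idom tree: L1←L0 L2←L0 L3←L2 L4←L1 L5←L3 L6←L3 L7←L0 L8←L0 L9←L0
Dom at joins:
  L3: preds {L2,L5}: {L0,L2} ∩ {L0,L2,L3,L5} = {L0,L2}; idom=L2
  L7: preds {L0,L4}: {L0} ∩ {L0,L1,L4} = {L0}; idom=L0
  L8: preds {L1,L7}: {L0,L1} ∩ {L0,L7} = {L0}; idom=L0
  L9: preds {L7,L8}: {L0,L7} ∩ {L0,L8} = {L0}; idom=L0

DF walk-up:
  L3←L2: walk · to L2
  L3←L5: walk L5→L3 to L2
  L7←L0: walk · to L0
  L7←L4: walk L4→L1 to L0
  L8←L1: walk L1 to L0
  L8←L7: walk L7 to L0
  L9←L7: walk L7 to L0
  L9←L8: walk L8 to L0
  L0 → ∅
  L1 → {L7,L8}
  L2 → ∅
  L3 → {L3}
  L4 → {L7}
  L5 → {L3}
  L6 → ∅
  L7 → {L8,L9}
  L8 → {L9}
  L9 → ∅

DF(L8) = ["L9"]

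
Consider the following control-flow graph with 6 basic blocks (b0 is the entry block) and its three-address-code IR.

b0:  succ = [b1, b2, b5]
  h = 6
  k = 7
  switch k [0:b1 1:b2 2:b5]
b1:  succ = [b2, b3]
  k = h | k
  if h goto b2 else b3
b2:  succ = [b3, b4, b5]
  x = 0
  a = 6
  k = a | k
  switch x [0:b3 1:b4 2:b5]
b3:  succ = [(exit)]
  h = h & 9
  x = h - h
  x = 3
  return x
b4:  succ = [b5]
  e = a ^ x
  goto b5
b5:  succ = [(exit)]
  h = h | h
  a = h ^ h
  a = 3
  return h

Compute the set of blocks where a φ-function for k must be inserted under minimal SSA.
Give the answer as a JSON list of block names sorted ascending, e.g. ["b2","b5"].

Answer: ["b2", "b3", "b5"]

Working:
idom tree: b1←b0 b2←b0 b3←b0 b4←b2 b5←b0
Dom at joins:
  b2: preds {b0,b1}: {b0} ∩ {b0,b1} = {b0}; idom=b0
  b3: preds {b1,b2}: {b0,b1} ∩ {b0,b2} = {b0}; idom=b0
  b5: preds {b0,b2,b4}: {b0} ∩ {b0,b2} ∩ {b0,b2,b4} = {b0}; idom=b0

Frontier:
  b2←b0: walk · to b0
  b2←b1: walk b1 to b0
  b3←b1: walk b1 to b0
  b3←b2: walk b2 to b0
  b5←b0: walk · to b0
  b5←b2: walk b2 to b0
  b5←b4: walk b4→b2 to b0
  DF(b0)=∅
  DF(b1)={b2,b3}
  DF(b2)={b3,b5}
  DF(b3)=∅
  DF(b4)={b5}
  DF(b5)=∅

φ for k: defs {b0,b1,b2}
  DF⁺ = {b2,b3,b5}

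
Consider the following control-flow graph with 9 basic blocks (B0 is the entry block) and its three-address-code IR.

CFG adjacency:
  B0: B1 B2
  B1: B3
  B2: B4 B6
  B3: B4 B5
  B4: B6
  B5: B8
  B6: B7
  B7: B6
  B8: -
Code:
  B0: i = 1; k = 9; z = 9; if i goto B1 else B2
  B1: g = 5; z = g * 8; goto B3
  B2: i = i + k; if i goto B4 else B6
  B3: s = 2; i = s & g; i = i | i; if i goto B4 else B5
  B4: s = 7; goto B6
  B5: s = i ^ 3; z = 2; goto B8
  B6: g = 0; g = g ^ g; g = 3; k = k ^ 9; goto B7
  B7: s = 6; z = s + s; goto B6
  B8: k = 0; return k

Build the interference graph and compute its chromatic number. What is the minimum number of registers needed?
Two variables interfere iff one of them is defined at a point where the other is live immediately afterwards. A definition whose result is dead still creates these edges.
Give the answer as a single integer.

Block summaries:
  B0: def={i,k,z} ue=∅
  B1: def={g,z} ue=∅
  B2: def={i} ue={i,k}
  B3: def={i,s} ue={g}
  B4: def={s} ue=∅
  B5: def={s,z} ue={i}
  B6: def={g,k} ue={k}
  B7: def={s,z} ue=∅
  B8: def={k} ue=∅

Backward fixpoint:
  live B0: ∅→{i,k}
  live B1: {k}→{g,k}
  live B2: {i,k}→{k}
  live B3: {g,k}→{i,k}
  live B4: {k}→{k}
  live B5: {i}→∅
  live B6: {k}→{k}
  live B7: {k}→{k}
  live B8: ∅→∅

Conflict graph:
  g: {k,s,z}
  i: {k,z}
  k: {g,i,s,z}
  s: {g,k}
  z: {g,i,k}

Colouring:
  lower bound: {g,k,s} mutually conflict ⇒ χ ≥ 3
  3-colouring: R0={k}  R1={g,i}  R2={s,z}
  χ = 3

Answer: 3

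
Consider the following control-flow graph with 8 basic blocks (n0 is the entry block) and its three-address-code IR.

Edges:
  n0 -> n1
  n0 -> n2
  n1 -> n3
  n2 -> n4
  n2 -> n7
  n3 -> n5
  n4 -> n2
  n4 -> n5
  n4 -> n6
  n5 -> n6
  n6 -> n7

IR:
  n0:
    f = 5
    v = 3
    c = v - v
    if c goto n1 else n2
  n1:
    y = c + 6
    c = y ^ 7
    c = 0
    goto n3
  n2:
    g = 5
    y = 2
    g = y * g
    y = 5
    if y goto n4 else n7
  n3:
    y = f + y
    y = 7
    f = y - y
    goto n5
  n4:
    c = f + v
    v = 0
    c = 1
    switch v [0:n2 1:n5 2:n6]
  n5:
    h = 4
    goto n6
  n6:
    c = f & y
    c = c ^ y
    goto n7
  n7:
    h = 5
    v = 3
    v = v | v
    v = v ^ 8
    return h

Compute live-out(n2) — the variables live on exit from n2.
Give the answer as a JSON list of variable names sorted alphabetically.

Answer: ["f", "v", "y"]

Working:
Per-block:
  n0: {c,f,v} / ∅
  n1: {c,y} / {c}
  n2: {g,y} / ∅
  n3: {f,y} / {f,y}
  n4: {c,v} / {f,v}
  n5: {h} / ∅
  n6: {c} / {f,y}
  n7: {h,v} / ∅

Live sets:
  live n0: ∅→{c,f,v}
  live n1: {c,f}→{f,y}
  live n2: {f,v}→{f,v,y}
  live n3: {f,y}→{f,y}
  live n4: {f,v,y}→{f,v,y}
  live n5: {f,y}→{f,y}
  live n6: {f,y}→∅
  live n7: ∅→∅

live-out(n2) = ["f", "v", "y"]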